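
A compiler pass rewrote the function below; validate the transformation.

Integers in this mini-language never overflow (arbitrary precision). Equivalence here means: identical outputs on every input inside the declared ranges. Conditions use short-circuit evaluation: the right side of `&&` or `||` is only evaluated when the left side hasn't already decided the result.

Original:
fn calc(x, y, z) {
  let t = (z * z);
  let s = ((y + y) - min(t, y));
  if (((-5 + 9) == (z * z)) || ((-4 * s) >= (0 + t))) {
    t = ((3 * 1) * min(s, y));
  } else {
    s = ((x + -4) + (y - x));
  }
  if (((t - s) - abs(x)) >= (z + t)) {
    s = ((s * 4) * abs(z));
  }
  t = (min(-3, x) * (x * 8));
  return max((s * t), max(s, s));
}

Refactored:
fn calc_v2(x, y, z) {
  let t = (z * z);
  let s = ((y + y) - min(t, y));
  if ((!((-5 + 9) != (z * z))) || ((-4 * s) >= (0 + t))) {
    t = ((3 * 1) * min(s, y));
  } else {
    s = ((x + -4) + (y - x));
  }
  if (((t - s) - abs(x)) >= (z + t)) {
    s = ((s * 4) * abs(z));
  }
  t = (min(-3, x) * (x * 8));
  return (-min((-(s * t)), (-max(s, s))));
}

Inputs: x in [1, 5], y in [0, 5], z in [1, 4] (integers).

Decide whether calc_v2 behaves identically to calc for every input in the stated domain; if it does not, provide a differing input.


Behavior is preserved: although min/max/abs usage differs; and comparison usage differs; and boolean connective usage differs, the outputs never diverge.
As a probe, take x=2, y=4, z=2: calc runs t = 4; s = 4; (((-5 + 9) == (z * z)) || ((-4 * s) >= (0 + t))) -> true; t = 12; (((t - s) - abs(x)) >= (z + t)) -> false; t = -48; return 4; calc_v2 runs t = 4; s = 4; ((!((-5 + 9) != (z * z))) || ((-4 * s) >= (0 + t))) -> true; t = 12; (((t - s) - abs(x)) >= (z + t)) -> false; t = -48; return 4; both end at 4.
Across all 120 domain points the two functions coincide.
verdict: equivalent


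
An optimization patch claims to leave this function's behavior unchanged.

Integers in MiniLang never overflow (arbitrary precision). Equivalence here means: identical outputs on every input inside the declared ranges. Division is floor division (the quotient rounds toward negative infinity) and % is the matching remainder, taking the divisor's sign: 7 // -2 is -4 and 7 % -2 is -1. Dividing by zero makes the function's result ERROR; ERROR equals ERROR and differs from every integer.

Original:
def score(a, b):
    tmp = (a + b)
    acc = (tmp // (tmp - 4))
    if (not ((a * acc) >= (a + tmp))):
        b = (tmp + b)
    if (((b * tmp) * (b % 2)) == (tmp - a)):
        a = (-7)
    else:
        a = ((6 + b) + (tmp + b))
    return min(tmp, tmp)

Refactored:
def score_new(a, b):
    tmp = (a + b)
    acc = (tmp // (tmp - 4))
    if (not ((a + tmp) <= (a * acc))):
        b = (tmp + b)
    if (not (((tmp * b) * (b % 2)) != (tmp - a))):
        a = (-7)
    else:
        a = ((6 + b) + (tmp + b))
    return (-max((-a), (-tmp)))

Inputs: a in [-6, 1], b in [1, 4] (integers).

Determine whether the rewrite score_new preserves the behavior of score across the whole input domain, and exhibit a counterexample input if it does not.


Run the pair on a=-2, b=3.
score: tmp = 1; acc = -1; (not ((a * acc) >= (a + tmp))) -> false; (((b * tmp) * (b % 2)) == (tmp - a)) -> true; a = -7; return 1
score_new: tmp = 1; acc = -1; (not ((a + tmp) <= (a * acc))) -> false; (not (((tmp * b) * (b % 2)) != (tmp - a))) -> true; a = -7; return -7
1 vs -7 — the two versions disagree here.
verdict: not equivalent; witness: a=-2, b=3


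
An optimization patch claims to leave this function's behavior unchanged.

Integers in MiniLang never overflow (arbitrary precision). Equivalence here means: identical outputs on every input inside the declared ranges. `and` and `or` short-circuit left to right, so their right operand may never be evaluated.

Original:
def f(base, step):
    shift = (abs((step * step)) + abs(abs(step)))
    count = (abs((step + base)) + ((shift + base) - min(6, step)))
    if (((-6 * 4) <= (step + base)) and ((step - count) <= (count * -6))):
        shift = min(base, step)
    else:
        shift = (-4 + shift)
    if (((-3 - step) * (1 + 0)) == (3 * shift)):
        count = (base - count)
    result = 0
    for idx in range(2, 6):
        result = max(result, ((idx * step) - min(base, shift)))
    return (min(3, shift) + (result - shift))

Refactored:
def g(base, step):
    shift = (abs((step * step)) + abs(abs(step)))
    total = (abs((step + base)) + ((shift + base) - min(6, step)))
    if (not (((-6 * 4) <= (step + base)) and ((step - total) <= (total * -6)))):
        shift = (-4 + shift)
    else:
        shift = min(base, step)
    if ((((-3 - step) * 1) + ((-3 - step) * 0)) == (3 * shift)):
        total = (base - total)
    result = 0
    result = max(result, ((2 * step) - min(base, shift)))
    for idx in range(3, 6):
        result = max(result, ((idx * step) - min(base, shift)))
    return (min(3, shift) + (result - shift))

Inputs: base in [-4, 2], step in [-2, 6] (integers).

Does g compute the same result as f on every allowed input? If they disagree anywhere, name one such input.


Behavior is preserved: although statement counts differ; and constant usage differs; and min/max/abs usage differs; and arithmetic usage differs; and local variable names differ; and boolean connective usage differs; and loop structure differs, the outputs never diverge.
As a probe, take base=-3, step=6: f runs shift := 42 | count := 36 | (((-6 * 4) <= (step + base)) and ((step - count) <= (count * -6))): false | shift := 38 | (((-3 - step) * (1 + 0)) == (3 * shift)): false | result := 0 | iter idx=2: | result := 15 | iter idx=3: | result := 21 | iter idx=4: | result := 27 | iter idx=5: | result := 33 | result -2; g runs shift := 42 | total := 36 | (not (((-6 * 4) <= (step + base)) and ((step - total) <= (total * -6)))): true | shift := 38 | ((((-3 - step) * 1) + ((-3 - step) * 0)) == (3 * shift)): false | result := 0 | result := 15 | iter idx=3: | result := 21 | iter idx=4: | result := 27 | iter idx=5: | result := 33 | result -2; both end at -2.
Across all 63 domain points the two functions coincide.
verdict: equivalent


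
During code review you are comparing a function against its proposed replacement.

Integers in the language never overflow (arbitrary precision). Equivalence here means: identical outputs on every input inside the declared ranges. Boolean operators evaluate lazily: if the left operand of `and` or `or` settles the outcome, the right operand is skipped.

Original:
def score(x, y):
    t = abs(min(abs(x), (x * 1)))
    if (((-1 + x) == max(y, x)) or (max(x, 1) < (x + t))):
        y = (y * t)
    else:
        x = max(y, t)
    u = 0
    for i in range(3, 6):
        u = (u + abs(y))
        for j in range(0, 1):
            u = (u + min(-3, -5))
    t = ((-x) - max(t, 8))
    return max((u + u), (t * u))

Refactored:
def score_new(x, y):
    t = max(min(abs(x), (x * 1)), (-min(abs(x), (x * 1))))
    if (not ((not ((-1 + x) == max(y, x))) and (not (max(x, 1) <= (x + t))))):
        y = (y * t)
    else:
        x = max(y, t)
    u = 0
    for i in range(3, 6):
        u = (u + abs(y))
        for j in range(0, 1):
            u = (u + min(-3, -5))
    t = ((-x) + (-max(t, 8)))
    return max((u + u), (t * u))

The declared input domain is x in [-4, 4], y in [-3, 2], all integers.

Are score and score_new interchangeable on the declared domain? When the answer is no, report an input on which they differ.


The one real change (`(max(x, 1) < (x + t))` became `(max(x, 1) <= (x + t))`) has no effect anywhere in the declared ranges; all 54 inputs agree.
verdict: equivalent


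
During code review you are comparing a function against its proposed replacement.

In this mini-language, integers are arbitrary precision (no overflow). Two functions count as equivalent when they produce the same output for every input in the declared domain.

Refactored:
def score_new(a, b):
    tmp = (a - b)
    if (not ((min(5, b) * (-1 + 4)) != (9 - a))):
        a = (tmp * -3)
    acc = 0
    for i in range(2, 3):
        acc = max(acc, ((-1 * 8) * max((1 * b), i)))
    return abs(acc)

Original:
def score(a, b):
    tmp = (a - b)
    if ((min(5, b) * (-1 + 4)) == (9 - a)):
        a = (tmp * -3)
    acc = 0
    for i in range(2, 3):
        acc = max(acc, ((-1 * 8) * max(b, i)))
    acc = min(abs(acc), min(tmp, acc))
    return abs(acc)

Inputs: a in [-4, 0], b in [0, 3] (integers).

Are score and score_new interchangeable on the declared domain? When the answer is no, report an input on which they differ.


Try a=-4, b=0.
score: tmp becomes -4; next ((min(5, b) * (-1 + 4)) == (9 - a)) evaluates to false; next acc becomes 0; next at i=2:; next acc becomes 0; next acc becomes -4; next final value 4
score_new: tmp becomes -4; next (not ((min(5, b) * (-1 + 4)) != (9 - a))) evaluates to false; next acc becomes 0; next at i=2:; next acc becomes 0; next final value 0
4 against 0: the behavior changed.
verdict: not equivalent; witness: a=-4, b=0


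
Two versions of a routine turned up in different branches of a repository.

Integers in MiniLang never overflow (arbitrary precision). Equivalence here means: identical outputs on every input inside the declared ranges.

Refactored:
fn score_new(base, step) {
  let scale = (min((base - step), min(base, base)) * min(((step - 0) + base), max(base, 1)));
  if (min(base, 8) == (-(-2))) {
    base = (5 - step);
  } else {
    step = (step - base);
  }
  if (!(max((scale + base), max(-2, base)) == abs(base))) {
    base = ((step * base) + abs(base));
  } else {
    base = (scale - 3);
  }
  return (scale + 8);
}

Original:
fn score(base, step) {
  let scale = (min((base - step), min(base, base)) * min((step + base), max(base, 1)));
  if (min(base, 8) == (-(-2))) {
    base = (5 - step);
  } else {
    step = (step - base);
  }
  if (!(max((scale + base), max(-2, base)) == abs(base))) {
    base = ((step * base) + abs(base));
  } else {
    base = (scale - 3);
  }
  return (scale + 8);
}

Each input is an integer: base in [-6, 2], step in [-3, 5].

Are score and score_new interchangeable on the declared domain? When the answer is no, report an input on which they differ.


The two are interchangeable: arithmetic usage differs; and constant usage differs, and every declared input agrees.
One worked example (base=-6, step=4) — score: scale becomes 20; next (min(base, 8) == (-(-2))) evaluates to false; next step becomes 10; next (!(max((scale + base), max(-2, base)) == abs(base))) evaluates to true; next base becomes -54; next final value 28; score_new: scale becomes 20; next (min(base, 8) == (-(-2))) evaluates to false; next step becomes 10; next (!(max((scale + base), max(-2, base)) == abs(base))) evaluates to true; next base becomes -54; next final value 28; agreement on 28.
Every one of the 81 inputs gives matching results.
verdict: equivalent


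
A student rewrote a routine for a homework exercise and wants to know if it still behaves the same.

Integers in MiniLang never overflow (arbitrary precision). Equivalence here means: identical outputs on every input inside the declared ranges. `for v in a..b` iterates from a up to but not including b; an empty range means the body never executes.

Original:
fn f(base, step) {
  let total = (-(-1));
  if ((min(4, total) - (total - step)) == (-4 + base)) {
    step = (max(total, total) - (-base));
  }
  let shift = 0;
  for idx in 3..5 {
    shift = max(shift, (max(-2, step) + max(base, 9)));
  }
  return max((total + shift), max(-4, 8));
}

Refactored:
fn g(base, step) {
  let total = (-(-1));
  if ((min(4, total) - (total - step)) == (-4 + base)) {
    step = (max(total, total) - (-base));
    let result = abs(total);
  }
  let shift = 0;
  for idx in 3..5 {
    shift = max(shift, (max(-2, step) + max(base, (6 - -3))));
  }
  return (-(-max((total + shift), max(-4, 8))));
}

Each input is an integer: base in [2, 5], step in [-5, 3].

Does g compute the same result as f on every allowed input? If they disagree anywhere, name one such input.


Equivalent — the differences include min/max/abs usage differs, and constant usage differs, and statement counts differ, and arithmetic usage differs, and local variable names differ, yet no declared input distinguishes the two.
As a probe, take base=5, step=-4: f runs total := 1 | ((min(4, total) - (total - step)) == (-4 + base)): false | shift := 0 | iter idx=3: | shift := 7 | iter idx=4: | shift := 7 | result 8; g runs total := 1 | ((min(4, total) - (total - step)) == (-4 + base)): false | shift := 0 | iter idx=3: | shift := 7 | iter idx=4: | shift := 7 | result 8; both end at 8.
Sweeping the whole domain (36 inputs) finds no disagreement.
verdict: equivalent


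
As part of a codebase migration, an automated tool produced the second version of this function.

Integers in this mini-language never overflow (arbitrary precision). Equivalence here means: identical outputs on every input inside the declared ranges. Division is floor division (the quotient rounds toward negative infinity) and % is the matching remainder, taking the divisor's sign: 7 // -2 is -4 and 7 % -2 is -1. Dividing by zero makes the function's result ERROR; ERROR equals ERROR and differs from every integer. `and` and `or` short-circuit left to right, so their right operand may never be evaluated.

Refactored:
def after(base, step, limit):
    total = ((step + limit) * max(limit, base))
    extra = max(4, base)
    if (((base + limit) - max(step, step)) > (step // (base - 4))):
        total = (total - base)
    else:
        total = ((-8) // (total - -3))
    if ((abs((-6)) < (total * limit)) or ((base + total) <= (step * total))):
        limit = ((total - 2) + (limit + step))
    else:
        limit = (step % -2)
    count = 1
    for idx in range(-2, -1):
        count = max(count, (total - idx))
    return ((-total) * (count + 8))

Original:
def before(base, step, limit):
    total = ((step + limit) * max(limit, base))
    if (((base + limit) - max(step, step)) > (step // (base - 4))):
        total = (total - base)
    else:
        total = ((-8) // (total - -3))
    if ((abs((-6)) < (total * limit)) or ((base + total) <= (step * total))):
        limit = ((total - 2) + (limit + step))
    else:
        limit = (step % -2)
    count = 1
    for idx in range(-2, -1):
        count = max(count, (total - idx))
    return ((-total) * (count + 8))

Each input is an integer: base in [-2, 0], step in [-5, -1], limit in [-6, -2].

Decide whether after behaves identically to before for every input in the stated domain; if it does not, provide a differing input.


The two versions differ — the changes include local variable names differ, statement counts differ, constant usage differs, min/max/abs usage differs.
Tracing base=-1, step=-5, limit=-6: before: total becomes 11; next (((base + limit) - max(step, step)) > (step // (base - 4))) evaluates to false; next total becomes -1; next ((abs((-6)) < (total * limit)) or ((base + total) <= (step * total))) evaluates to true; next limit becomes -14; next count becomes 1; next at idx=-2:; next count becomes 1; next final value 9 | after: total becomes 11; next extra becomes 4; next (((base + limit) - max(step, step)) > (step // (base - 4))) evaluates to false; next total becomes -1; next ((abs((-6)) < (total * limit)) or ((base + total) <= (step * total))) evaluates to true; next limit becomes -14; next count becomes 1; next at idx=-2:; next count becomes 1; next final value 9 — matching result 9.
Checked all 75 inputs in the declared domain: the outputs agree on every one.
verdict: equivalent


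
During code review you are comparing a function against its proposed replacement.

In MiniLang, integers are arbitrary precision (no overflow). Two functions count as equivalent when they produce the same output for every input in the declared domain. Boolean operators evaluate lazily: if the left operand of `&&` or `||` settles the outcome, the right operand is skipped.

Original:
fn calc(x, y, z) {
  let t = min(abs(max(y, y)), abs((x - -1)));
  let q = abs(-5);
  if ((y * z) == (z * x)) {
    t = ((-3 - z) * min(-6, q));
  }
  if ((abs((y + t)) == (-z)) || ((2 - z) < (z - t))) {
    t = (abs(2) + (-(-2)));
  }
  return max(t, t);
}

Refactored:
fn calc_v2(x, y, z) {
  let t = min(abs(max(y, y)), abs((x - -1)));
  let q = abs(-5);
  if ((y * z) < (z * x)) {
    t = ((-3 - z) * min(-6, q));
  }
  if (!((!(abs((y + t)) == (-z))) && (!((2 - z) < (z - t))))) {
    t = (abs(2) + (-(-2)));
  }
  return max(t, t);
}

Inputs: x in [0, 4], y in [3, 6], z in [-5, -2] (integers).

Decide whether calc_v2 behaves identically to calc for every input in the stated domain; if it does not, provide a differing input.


These are not equivalent — on x=0, y=3, z=-5 the outputs split (1 vs -12).
calc: t becomes 1; next q becomes 5; next ((y * z) == (z * x)) evaluates to false; next ((abs((y + t)) == (-z)) || ((2 - z) < (z - t))) evaluates to false; next final value 1
calc_v2: t becomes 1; next q becomes 5; next ((y * z) < (z * x)) evaluates to true; next t becomes -12; next (!((!(abs((y + t)) == (-z))) && (!((2 - z) < (z - t))))) evaluates to false; next final value -12
verdict: not equivalent; witness: x=0, y=3, z=-5


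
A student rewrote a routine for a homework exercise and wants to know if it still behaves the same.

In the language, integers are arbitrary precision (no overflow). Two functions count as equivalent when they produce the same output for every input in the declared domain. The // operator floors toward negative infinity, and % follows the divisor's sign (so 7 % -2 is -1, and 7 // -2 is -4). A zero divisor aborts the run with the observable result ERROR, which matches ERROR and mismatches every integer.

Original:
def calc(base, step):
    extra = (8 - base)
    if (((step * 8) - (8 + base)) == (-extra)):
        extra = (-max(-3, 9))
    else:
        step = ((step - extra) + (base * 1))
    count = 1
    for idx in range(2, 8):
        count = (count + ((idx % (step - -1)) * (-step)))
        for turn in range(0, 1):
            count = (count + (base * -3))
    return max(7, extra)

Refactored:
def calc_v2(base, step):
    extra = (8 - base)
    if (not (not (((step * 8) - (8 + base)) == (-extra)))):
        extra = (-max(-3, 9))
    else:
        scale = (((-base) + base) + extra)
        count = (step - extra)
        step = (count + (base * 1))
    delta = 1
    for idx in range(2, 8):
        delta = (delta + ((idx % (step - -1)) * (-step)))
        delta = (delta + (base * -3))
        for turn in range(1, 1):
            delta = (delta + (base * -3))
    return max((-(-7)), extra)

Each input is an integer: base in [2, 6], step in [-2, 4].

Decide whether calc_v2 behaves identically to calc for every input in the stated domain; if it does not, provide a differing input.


The two are interchangeable: statement counts differ; and local variable names differ; and arithmetic usage differs; and boolean connective usage differs; and loop structure differs; and constant usage differs, and every declared input agrees.
As a probe, take base=3, step=3: calc runs extra = 5; (((step * 8) - (8 + base)) == (-extra)) -> false; step = 1; count = 1; [idx=2]; count = 1; [turn=0]; count = -8; [idx=3]; count = -9; [turn=0]; count = -18; [idx=4]; count = -18; [turn=0]; count = -27; [idx=5]; count = -28; [turn=0]; count = -37; [idx=6]; count = -37; [turn=0]; count = -46; [idx=7]; count = -47; [turn=0]; count = -56; return 7; calc_v2 runs extra = 5; (not (not (((step * 8) - (8 + base)) == (-extra)))) -> false; scale = 5; count = -2; step = 1; delta = 1; [idx=2]; delta = 1; delta = -8; the turn loop: no iterations; [idx=3]; delta = -9; delta = -18; the turn loop: no iterations; [idx=4]; delta = -18; delta = -27; the turn loop: no iterations; [idx=5]; delta = -28; delta = -37; the turn loop: no iterations; [idx=6]; delta = -37; delta = -46; the turn loop: no iterations; [idx=7]; delta = -47; delta = -56; the turn loop: no iterations; return 7; both end at 7.
An exhaustive pass over the 35 declared inputs shows identical outputs.
verdict: equivalent


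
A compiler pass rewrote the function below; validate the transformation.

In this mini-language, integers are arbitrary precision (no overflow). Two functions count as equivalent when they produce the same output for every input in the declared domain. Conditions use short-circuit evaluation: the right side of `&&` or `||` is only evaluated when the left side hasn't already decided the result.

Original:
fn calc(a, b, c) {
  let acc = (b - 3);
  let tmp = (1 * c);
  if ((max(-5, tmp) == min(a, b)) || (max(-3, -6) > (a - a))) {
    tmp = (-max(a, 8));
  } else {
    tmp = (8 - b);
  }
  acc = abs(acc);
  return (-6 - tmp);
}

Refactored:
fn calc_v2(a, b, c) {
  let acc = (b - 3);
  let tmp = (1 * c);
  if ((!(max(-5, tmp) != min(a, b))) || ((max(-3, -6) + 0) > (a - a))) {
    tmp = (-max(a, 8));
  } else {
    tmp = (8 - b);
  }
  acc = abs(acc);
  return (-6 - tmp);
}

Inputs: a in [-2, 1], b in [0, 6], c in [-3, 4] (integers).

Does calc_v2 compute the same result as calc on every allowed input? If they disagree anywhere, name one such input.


Comparing the listings, the differences include: boolean connective usage differs; and comparison usage differs; and arithmetic usage differs; and constant usage differs.
As a probe, take a=0, b=0, c=1: calc runs acc=-3, then tmp=1, then ((max(-5, tmp) == min(a, b)) || (max(-3, -6) > (a - a))) is false, then tmp=8, then acc=3, then returns -14; calc_v2 runs acc=-3, then tmp=1, then ((!(max(-5, tmp) != min(a, b))) || ((max(-3, -6) + 0) > (a - a))) is false, then tmp=8, then acc=3, then returns -14; both end at -14.
Across all 224 domain points the two functions coincide.
verdict: equivalent


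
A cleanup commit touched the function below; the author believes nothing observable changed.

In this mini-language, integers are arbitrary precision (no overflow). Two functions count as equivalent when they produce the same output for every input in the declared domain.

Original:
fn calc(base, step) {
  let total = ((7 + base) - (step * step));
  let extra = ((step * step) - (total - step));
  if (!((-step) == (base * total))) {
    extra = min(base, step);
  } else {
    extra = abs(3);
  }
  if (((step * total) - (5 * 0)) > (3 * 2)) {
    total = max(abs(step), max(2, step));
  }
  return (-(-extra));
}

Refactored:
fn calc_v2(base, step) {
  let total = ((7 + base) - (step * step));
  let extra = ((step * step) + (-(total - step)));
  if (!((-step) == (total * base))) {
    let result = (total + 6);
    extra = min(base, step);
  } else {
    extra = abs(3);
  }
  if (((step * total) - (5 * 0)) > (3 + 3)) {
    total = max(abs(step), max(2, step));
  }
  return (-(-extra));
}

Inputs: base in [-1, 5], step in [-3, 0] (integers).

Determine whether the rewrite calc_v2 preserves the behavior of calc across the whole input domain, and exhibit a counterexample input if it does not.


Although arithmetic usage differs; and statement counts differ; and local variable names differ; and constant usage differs, 28/28 inputs agree.
verdict: equivalent


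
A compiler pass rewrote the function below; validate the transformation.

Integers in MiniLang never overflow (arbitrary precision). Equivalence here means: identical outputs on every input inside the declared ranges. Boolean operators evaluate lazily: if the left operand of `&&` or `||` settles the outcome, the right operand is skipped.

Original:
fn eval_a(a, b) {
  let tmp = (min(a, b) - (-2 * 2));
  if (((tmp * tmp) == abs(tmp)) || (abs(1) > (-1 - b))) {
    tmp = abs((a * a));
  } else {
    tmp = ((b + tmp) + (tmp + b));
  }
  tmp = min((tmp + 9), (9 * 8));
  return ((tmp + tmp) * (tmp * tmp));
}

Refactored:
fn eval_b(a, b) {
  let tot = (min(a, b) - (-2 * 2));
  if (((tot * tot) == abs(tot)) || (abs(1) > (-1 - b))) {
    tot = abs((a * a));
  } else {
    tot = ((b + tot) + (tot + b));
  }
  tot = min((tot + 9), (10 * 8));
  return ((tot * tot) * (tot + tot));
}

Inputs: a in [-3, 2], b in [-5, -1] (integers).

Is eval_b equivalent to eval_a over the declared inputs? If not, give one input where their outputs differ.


The edit looks behavioral (`9` became `10`), but over these ranges it never changes the outcome; all 30 inputs agree.
verdict: equivalent


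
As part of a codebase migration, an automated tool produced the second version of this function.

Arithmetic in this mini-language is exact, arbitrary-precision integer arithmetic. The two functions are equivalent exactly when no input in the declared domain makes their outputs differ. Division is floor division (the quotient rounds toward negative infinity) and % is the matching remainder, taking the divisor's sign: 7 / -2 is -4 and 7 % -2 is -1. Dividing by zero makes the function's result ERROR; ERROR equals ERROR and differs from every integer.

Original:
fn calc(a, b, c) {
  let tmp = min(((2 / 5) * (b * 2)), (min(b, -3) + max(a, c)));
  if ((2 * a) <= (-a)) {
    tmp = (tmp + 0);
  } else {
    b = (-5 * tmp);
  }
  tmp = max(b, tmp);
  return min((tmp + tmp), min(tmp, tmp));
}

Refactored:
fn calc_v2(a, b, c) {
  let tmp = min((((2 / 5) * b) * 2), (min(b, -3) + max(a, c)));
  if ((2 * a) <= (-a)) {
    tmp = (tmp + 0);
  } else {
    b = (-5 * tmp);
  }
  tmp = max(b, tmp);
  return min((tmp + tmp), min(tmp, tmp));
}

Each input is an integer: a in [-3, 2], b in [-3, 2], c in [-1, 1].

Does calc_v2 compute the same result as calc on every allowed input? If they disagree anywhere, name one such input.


The two are interchangeable: same computation, different form, and every declared input agrees.
One worked example (a=0, b=-3, c=1) — calc: tmp=-2, then ((2 * a) <= (-a)) is true, then tmp=-2, then tmp=-2, then returns -4; calc_v2: tmp=-2, then ((2 * a) <= (-a)) is true, then tmp=-2, then tmp=-2, then returns -4; agreement on -4.
Sweeping the whole domain (108 inputs) finds no disagreement.
verdict: equivalent


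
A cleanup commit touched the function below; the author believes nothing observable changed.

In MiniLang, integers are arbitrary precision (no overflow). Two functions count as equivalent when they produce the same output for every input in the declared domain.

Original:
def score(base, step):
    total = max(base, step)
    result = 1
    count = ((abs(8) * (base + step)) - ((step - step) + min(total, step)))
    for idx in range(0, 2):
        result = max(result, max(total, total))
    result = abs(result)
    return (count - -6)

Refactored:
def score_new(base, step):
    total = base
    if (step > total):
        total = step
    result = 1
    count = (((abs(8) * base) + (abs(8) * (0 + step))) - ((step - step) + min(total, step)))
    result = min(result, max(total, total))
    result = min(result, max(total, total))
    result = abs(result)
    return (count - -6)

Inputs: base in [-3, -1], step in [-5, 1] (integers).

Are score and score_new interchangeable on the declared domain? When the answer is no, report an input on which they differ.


The edit looks behavioral (`max(result, max(total, total))` became `min(result, max(total, total))`), but over these ranges it never changes the outcome.
Spot check at base=-2, step=0 — score: total becomes 0; next result becomes 1; next count becomes -16; next at idx=0:; next result becomes 1; next at idx=1:; next result becomes 1; next result becomes 1; next final value -10. score_new: total becomes -2; next (step > total) evaluates to true; next total becomes 0; next result becomes 1; next count becomes -16; next result becomes 0; next result becomes 0; next result becomes 0; next final value -10. Both give -10.
An exhaustive pass over the 21 declared inputs shows identical outputs.
verdict: equivalent


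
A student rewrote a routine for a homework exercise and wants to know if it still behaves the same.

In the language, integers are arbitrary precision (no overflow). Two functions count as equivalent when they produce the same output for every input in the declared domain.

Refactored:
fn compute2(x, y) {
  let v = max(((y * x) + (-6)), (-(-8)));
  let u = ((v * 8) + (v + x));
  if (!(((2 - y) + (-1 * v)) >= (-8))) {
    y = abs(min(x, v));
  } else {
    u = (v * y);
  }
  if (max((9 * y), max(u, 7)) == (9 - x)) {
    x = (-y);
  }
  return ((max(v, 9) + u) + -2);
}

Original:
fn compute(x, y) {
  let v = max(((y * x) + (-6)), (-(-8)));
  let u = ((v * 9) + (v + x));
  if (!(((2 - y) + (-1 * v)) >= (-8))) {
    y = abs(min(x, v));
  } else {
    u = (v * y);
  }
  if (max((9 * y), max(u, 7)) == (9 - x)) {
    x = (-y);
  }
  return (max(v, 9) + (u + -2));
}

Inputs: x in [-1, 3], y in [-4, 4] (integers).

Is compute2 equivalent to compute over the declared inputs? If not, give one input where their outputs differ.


The rewrite breaks on x=-1, y=3, where the results are 86 and 78.
compute: v becomes 8; next u becomes 79; next (!(((2 - y) + (-1 * v)) >= (-8))) evaluates to true; next y becomes 1; next (max((9 * y), max(u, 7)) == (9 - x)) evaluates to false; next final value 86
compute2: v becomes 8; next u becomes 71; next (!(((2 - y) + (-1 * v)) >= (-8))) evaluates to true; next y becomes 1; next (max((9 * y), max(u, 7)) == (9 - x)) evaluates to false; next final value 78
verdict: not equivalent; witness: x=-1, y=3


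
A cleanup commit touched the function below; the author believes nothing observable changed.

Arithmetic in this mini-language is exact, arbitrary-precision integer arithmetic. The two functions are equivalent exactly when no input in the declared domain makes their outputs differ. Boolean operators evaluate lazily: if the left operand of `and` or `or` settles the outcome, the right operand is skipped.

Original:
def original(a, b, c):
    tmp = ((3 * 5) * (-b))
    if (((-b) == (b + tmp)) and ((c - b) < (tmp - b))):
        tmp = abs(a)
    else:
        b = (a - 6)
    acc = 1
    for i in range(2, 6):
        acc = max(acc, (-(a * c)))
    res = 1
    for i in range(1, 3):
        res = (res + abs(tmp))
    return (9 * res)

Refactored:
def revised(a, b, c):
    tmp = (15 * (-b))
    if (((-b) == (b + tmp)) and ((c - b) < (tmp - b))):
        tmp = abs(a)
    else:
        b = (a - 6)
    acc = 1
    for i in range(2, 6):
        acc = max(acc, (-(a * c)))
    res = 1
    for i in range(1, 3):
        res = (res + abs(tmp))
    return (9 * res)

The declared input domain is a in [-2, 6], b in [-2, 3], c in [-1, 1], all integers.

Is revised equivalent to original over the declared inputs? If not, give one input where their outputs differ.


Differences: constant usage differs; and arithmetic usage differs — yet all 162 inputs agree.
verdict: equivalent


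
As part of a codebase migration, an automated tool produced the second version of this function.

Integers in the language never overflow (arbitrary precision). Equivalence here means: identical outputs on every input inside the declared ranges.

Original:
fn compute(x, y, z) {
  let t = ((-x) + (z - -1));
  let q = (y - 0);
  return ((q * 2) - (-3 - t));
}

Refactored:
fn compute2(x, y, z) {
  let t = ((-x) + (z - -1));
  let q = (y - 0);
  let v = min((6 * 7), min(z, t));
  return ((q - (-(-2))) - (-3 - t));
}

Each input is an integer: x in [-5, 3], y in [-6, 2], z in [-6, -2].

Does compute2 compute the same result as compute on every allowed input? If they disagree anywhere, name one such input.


Try x=-5, y=-6, z=-6.
compute: t becomes 0; next q becomes -6; next final value -9
compute2: t becomes 0; next q becomes -6; next v becomes -6; next final value -5
-9 != -5, so the rewrite changes behavior.
verdict: not equivalent; witness: x=-5, y=-6, z=-6


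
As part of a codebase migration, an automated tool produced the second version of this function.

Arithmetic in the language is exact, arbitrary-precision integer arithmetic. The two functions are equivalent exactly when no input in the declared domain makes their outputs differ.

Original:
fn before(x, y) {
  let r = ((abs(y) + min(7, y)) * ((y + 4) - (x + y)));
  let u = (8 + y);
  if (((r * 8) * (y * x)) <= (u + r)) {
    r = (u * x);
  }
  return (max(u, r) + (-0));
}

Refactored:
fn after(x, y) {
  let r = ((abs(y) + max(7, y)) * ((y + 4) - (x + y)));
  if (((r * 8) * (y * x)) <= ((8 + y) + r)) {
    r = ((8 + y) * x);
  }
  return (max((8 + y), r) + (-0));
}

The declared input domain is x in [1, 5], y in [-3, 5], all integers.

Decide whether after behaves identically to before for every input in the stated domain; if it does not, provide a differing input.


There is a counterexample at x=1, y=1: 9 on one side, 24 on the other.
before: r=6, then u=9, then (((r * 8) * (y * x)) <= (u + r)) is false, then returns 9
after: r=24, then (((r * 8) * (y * x)) <= ((8 + y) + r)) is false, then returns 24
verdict: not equivalent; witness: x=1, y=1


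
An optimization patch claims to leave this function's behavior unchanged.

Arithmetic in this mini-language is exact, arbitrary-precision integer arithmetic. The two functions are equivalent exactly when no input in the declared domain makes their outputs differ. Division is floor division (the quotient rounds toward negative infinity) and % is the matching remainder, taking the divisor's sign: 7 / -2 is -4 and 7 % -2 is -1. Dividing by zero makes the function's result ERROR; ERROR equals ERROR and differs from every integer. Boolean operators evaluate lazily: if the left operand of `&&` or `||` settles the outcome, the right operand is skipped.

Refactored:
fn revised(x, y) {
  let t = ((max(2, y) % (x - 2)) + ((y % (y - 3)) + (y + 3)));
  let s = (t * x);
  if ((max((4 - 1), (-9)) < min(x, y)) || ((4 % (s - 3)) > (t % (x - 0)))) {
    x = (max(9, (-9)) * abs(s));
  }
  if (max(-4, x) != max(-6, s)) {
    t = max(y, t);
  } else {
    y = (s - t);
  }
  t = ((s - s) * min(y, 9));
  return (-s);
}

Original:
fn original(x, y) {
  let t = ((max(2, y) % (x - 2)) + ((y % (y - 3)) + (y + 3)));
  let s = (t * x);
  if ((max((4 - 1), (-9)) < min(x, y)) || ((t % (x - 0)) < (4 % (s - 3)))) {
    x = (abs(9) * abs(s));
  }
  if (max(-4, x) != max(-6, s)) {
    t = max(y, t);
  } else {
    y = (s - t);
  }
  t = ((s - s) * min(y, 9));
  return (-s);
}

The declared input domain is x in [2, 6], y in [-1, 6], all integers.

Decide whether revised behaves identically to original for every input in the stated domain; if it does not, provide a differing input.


Differences: min/max/abs usage differs, comparison usage differs, constant usage differs — yet all 40 inputs agree.
verdict: equivalent


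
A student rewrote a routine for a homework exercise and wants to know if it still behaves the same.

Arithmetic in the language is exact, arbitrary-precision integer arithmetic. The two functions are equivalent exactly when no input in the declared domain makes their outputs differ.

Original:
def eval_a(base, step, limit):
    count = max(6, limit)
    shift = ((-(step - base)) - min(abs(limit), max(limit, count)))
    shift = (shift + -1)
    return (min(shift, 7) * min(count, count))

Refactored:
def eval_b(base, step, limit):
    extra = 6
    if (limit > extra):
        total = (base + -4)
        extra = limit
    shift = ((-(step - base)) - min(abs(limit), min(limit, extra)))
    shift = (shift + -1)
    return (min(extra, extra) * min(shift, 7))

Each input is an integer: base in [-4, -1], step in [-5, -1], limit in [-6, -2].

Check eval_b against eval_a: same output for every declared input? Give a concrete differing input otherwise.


The rewrite breaks on base=-4, step=-5, limit=-6, where the results are -36 and 36.
eval_a: count := 6 | shift := -5 | shift := -6 | result -36
eval_b: extra := 6 | (limit > extra): false | shift := 7 | shift := 6 | result 36
verdict: not equivalent; witness: base=-4, step=-5, limit=-6


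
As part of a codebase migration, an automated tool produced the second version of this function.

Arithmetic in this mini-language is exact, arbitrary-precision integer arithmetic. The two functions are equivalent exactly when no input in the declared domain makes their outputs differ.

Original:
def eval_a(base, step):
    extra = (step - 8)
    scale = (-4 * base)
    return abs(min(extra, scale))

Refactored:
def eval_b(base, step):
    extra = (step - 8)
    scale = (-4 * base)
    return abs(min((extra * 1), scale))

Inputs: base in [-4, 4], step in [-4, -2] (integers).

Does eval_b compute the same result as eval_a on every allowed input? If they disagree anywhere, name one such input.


Behavior is preserved: although constant usage differs, plus arithmetic usage differs, the outputs never diverge.
One worked example (base=-3, step=-3) — eval_a: extra=-11, then scale=12, then returns 11; eval_b: extra=-11, then scale=12, then returns 11; agreement on 11.
Checked all 27 inputs in the declared domain: the outputs agree on every one.
verdict: equivalent


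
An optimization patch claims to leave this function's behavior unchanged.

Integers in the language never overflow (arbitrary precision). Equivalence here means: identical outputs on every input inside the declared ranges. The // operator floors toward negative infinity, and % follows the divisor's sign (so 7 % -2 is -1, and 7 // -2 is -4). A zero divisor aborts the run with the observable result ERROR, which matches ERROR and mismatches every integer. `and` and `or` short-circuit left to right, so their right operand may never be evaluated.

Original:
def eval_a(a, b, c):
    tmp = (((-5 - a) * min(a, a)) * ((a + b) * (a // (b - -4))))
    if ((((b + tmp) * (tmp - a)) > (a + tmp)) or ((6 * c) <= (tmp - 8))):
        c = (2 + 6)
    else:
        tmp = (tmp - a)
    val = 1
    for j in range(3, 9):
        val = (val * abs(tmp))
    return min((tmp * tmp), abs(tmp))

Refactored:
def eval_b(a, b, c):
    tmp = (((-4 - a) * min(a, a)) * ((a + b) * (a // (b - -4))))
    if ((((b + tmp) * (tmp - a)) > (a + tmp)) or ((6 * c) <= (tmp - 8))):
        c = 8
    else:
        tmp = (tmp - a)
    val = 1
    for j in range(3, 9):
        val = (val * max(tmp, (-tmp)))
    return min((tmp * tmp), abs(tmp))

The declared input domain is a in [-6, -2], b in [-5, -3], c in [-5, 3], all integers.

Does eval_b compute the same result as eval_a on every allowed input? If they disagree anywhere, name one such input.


Evaluate both at a=-6, b=-5, c=-5.
eval_a: tmp becomes 396; next ((((b + tmp) * (tmp - a)) > (a + tmp)) or ((6 * c) <= (tmp - 8))) evaluates to true; next c becomes 8; next val becomes 1; next at j=3:; next val becomes 396; next at j=4:; next val becomes 156816; next at j=5:; next val becomes 62099136; next at j=6:; next val becomes 24591257856; next at j=7:; next val becomes 9738138110976; next at j=8:; next val becomes 3856302691946496; next final value 396
eval_b: tmp becomes 792; next ((((b + tmp) * (tmp - a)) > (a + tmp)) or ((6 * c) <= (tmp - 8))) evaluates to true; next c becomes 8; next val becomes 1; next at j=3:; next val becomes 792; next at j=4:; next val becomes 627264; next at j=5:; next val becomes 496793088; next at j=6:; next val becomes 393460125696; next at j=7:; next val becomes 311620419551232; next at j=8:; next val becomes 246803372284575744; next final value 792
396 != 792, so the rewrite changes behavior.
verdict: not equivalent; witness: a=-6, b=-5, c=-5


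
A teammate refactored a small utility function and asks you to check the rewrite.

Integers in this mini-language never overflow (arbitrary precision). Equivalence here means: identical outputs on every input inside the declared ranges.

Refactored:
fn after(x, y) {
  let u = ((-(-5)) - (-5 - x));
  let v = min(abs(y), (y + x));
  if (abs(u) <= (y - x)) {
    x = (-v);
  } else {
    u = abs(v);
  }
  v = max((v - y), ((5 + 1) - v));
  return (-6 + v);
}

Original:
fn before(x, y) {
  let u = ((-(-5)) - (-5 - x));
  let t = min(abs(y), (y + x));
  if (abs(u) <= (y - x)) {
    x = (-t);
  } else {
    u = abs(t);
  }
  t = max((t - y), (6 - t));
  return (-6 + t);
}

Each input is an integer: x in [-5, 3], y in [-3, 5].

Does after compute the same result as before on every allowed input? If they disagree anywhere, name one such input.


Comparing the listings, the differences include: local variable names differ; arithmetic usage differs; constant usage differs.
Spot check at x=0, y=-3 — before: u := 10 | t := -3 | (abs(u) <= (y - x)): false | u := 3 | t := 9 | result 3. after: u := 10 | v := -3 | (abs(u) <= (y - x)): false | u := 3 | v := 9 | result 3. Both give 3.
Checked all 81 inputs in the declared domain: the outputs agree on every one.
verdict: equivalent
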